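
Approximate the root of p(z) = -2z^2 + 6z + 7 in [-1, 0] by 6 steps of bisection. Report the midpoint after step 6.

z = -0.5 gives p = 3.5, positive; keep [-1, -0.5]
z = -0.75 gives p = 1.375, positive; keep [-1, -0.75]
z = -0.875 gives p = 0.21875, positive; keep [-1, -0.875]
z = -0.9375 gives p = -0.3828, negative; keep [-0.9375, -0.875]
z = -0.90625 gives p = -0.0801, negative; keep [-0.90625, -0.875]
z = -0.890625 gives p = 0.0698, positive; keep [-0.90625, -0.890625]

-0.890625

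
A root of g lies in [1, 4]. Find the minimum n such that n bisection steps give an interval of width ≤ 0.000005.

Width after n steps is 3/2^n. Need 2^n ≥ 3/0.000005 = 600000.
2^19 = 524288 < 600000 ≤ 2^20 = 1048576, so n = 20.

20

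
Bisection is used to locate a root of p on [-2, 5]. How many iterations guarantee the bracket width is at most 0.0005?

14

Width after n steps is 7/2^n. Need 2^n ≥ 7/0.0005 = 14000.
2^13 = 8192 < 14000 ≤ 2^14 = 16384, so n = 14.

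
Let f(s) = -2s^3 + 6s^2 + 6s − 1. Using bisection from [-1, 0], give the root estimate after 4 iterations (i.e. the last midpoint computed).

s = -0.5 gives f = -2.25, negative; keep [-1, -0.5]
s = -0.75 gives f = -1.28125, negative; keep [-1, -0.75]
s = -0.875 gives f = -0.316406, negative; keep [-1, -0.875]
s = -0.9375 gives f = 0.2964, positive; keep [-0.9375, -0.875]

-0.9375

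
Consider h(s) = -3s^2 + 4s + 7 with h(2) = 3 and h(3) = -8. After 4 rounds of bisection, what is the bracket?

m = 2.5, h(m) = -1.75 (−); new bracket [2, 2.5]
m = 2.25, h(m) = 0.8125 (+); new bracket [2.25, 2.5]
m = 2.375, h(m) = -0.421875 (−); new bracket [2.25, 2.375]
m = 2.3125, h(m) = 0.207 (+); new bracket [2.3125, 2.375]

[2.3125, 2.375]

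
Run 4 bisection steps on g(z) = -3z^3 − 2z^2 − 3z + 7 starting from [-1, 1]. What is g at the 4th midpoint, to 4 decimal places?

midpoint 0: g = 7 > 0 → [0, 1]
midpoint 0.5: g = 4.625 > 0 → [0.5, 1]
midpoint 0.75: g = 2.359375 > 0 → [0.75, 1]
midpoint 0.875: g = 0.834 > 0 → [0.875, 1]

0.8340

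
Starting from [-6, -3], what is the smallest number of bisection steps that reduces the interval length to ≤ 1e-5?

19

Width after n steps is 3/2^n. Need 2^n ≥ 3/1e-5 = 300000.
2^18 = 262144 < 300000 ≤ 2^19 = 524288, so n = 19.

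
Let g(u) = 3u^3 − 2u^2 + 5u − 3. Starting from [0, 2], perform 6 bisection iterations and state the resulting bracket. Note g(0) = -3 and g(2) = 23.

[0.59375, 0.625]

u = 1 gives g = 3, positive; keep [0, 1]
u = 0.5 gives g = -0.625, negative; keep [0.5, 1]
u = 0.75 gives g = 0.890625, positive; keep [0.5, 0.75]
u = 0.625 gives g = 0.0762, positive; keep [0.5, 0.625]
u = 0.5625 gives g = -0.2864, negative; keep [0.5625, 0.625]
u = 0.59375 gives g = -0.1084, negative; keep [0.59375, 0.625]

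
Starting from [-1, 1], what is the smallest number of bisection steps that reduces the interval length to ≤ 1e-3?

11

Width after n steps is 2/2^n. Need 2^n ≥ 2/1e-3 = 2000.
2^10 = 1024 < 2000 ≤ 2^11 = 2048, so n = 11.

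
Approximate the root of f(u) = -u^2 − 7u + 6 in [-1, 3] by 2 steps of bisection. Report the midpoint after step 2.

midpoint 1: f = -2 < 0 → [-1, 1]
midpoint 0: f = 6 > 0 → [0, 1]

0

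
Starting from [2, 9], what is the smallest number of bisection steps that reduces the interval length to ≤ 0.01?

10

Width after n steps is 7/2^n. Need 2^n ≥ 7/0.01 = 700.
2^9 = 512 < 700 ≤ 2^10 = 1024, so n = 10.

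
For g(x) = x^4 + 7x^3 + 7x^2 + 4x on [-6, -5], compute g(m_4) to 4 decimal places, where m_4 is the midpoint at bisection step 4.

0.6248

g(-5.5) = -59.8125 < 0, so the root lies in [-6, -5.5]
g(-5.75) = -29.199219 < 0, so the root lies in [-6, -5.75]
g(-5.875) = -10.017334 < 0, so the root lies in [-6, -5.875]
g(-5.9375) = 0.6248 > 0, so the root lies in [-5.9375, -5.875]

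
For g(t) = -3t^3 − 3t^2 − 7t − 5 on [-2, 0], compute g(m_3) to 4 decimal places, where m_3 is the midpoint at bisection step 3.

m = -1, g(m) = 2 (+); new bracket [-1, 0]
m = -0.5, g(m) = -1.875 (−); new bracket [-1, -0.5]
m = -0.75, g(m) = -0.171875 (−); new bracket [-1, -0.75]

-0.1719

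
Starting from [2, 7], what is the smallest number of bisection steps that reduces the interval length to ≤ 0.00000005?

27

Width after n steps is 5/2^n. Need 2^n ≥ 5/0.00000005 = 100000000.
2^26 = 67108864 < 100000000 ≤ 2^27 = 134217728, so n = 27.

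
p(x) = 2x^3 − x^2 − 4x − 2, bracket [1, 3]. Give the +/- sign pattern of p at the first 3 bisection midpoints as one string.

+--

p(2) = 2 > 0, so the root lies in [1, 2]
p(1.5) = -3.5 < 0, so the root lies in [1.5, 2]
p(1.75) = -1.34375 < 0, so the root lies in [1.75, 2]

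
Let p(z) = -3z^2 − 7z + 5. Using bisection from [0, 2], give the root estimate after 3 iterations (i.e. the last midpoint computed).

m = 1, p(m) = -5 (−); new bracket [0, 1]
m = 0.5, p(m) = 0.75 (+); new bracket [0.5, 1]
m = 0.75, p(m) = -1.9375 (−); new bracket [0.5, 0.75]

0.75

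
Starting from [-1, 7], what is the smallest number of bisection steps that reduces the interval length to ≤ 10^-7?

Width after n steps is 8/2^n. Need 2^n ≥ 8/10^-7 = 80000000.
2^26 = 67108864 < 80000000 ≤ 2^27 = 134217728, so n = 27.

27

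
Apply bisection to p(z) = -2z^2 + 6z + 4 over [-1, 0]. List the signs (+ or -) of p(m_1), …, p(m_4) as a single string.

midpoint -0.5: p = 0.5 > 0 → [-1, -0.5]
midpoint -0.75: p = -1.625 < 0 → [-0.75, -0.5]
midpoint -0.625: p = -0.53125 < 0 → [-0.625, -0.5]
midpoint -0.5625: p = -0.0078 < 0 → [-0.5625, -0.5]

+---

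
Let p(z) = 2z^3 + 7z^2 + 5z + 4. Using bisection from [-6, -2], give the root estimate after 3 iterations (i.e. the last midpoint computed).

-2.5

midpoint -4: p = -32 < 0 → [-4, -2]
midpoint -3: p = -2 < 0 → [-3, -2]
midpoint -2.5: p = 4 > 0 → [-3, -2.5]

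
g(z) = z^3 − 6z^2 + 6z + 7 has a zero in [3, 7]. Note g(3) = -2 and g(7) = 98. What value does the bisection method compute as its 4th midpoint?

4.25

m = 5, g(m) = 12 (+); new bracket [3, 5]
m = 4, g(m) = -1 (−); new bracket [4, 5]
m = 4.5, g(m) = 3.625 (+); new bracket [4, 4.5]
m = 4.25, g(m) = 0.8906 (+); new bracket [4, 4.25]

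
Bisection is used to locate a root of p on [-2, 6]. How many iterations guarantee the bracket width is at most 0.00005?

Width after n steps is 8/2^n. Need 2^n ≥ 8/0.00005 = 160000.
2^17 = 131072 < 160000 ≤ 2^18 = 262144, so n = 18.

18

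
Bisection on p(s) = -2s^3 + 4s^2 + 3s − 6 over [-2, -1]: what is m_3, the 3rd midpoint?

p(-1.5) = 5.25 > 0, so the root lies in [-1.5, -1]
p(-1.25) = 0.40625 > 0, so the root lies in [-1.25, -1]
p(-1.125) = -1.464844 < 0, so the root lies in [-1.25, -1.125]

-1.125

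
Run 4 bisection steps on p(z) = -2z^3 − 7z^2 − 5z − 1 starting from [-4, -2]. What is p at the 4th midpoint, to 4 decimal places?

midpoint -3: p = 5 > 0 → [-3, -2]
midpoint -2.5: p = -1 < 0 → [-3, -2.5]
midpoint -2.75: p = 1.40625 > 0 → [-2.75, -2.5]
midpoint -2.625: p = 0.0664 > 0 → [-2.625, -2.5]

0.0664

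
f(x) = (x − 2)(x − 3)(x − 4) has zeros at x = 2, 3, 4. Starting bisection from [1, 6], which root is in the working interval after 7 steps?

f(3.5) = -0.375 < 0, so the root lies in [3.5, 6]
f(4.75) = 3.609375 > 0, so the root lies in [3.5, 4.75]
f(4.125) = 0.298828 > 0, so the root lies in [3.5, 4.125]
f(3.8125) = -0.2761 < 0, so the root lies in [3.8125, 4.125]
f(3.96875) = -0.0596 < 0, so the root lies in [3.96875, 4.125]
f(4.046875) = 0.1004 > 0, so the root lies in [3.96875, 4.046875]
f(4.0078125) = 0.0158 > 0, so the root lies in [3.96875, 4.0078125]

4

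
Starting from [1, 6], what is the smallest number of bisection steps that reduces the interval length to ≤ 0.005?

Width after n steps is 5/2^n. Need 2^n ≥ 5/0.005 = 1000.
2^9 = 512 < 1000 ≤ 2^10 = 1024, so n = 10.

10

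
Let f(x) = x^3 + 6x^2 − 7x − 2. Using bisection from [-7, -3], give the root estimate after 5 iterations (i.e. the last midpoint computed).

-6.875

m = -5, f(m) = 58 (+); new bracket [-7, -5]
m = -6, f(m) = 40 (+); new bracket [-7, -6]
m = -6.5, f(m) = 22.375 (+); new bracket [-7, -6.5]
m = -6.75, f(m) = 11.0781 (+); new bracket [-7, -6.75]
m = -6.875, f(m) = 4.7676 (+); new bracket [-7, -6.875]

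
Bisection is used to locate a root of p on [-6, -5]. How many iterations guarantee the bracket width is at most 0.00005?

Width after n steps is 1/2^n. Need 2^n ≥ 1/0.00005 = 20000.
2^14 = 16384 < 20000 ≤ 2^15 = 32768, so n = 15.

15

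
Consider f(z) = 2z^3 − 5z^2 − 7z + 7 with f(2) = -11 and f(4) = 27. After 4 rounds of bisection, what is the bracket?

midpoint 3: f = -5 < 0 → [3, 4]
midpoint 3.5: f = 7 > 0 → [3, 3.5]
midpoint 3.25: f = 0.09375 > 0 → [3, 3.25]
midpoint 3.125: f = -2.668 < 0 → [3.125, 3.25]

[3.125, 3.25]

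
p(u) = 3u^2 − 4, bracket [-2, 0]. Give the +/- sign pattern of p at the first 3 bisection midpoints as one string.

-++

midpoint -1: p = -1 < 0 → [-2, -1]
midpoint -1.5: p = 2.75 > 0 → [-1.5, -1]
midpoint -1.25: p = 0.6875 > 0 → [-1.25, -1]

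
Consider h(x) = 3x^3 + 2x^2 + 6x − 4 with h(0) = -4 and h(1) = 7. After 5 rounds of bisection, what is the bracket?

h(0.5) = -0.125 < 0, so the root lies in [0.5, 1]
h(0.75) = 2.890625 > 0, so the root lies in [0.5, 0.75]
h(0.625) = 1.263672 > 0, so the root lies in [0.5, 0.625]
h(0.5625) = 0.5417 > 0, so the root lies in [0.5, 0.5625]
h(0.53125) = 0.2018 > 0, so the root lies in [0.5, 0.53125]

[0.5, 0.53125]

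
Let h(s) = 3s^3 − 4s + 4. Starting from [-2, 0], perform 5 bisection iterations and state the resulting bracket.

[-1.5, -1.4375]

s = -1 gives h = 5, positive; keep [-2, -1]
s = -1.5 gives h = -0.125, negative; keep [-1.5, -1]
s = -1.25 gives h = 3.140625, positive; keep [-1.5, -1.25]
s = -1.375 gives h = 1.7012, positive; keep [-1.5, -1.375]
s = -1.4375 gives h = 0.8386, positive; keep [-1.5, -1.4375]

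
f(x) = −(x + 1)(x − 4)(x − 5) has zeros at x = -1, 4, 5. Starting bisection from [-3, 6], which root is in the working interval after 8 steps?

f(1.5) = -21.875 < 0, so the root lies in [-3, 1.5]
f(-0.75) = -6.828125 < 0, so the root lies in [-3, -0.75]
f(-1.875) = 35.341797 > 0, so the root lies in [-1.875, -0.75]
f(-1.3125) = 10.4797 > 0, so the root lies in [-1.3125, -0.75]
f(-1.03125) = 0.9483 > 0, so the root lies in [-1.03125, -0.75]
f(-0.890625) = -3.151 < 0, so the root lies in [-1.03125, -0.890625]
f(-0.9609375) = -1.1551 < 0, so the root lies in [-1.03125, -0.9609375]
f(-0.99609375) = -0.117 < 0, so the root lies in [-1.03125, -0.99609375]

-1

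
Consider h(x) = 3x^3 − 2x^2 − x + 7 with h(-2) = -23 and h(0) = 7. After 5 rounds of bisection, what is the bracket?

[-1.25, -1.1875]

m = -1, h(m) = 3 (+); new bracket [-2, -1]
m = -1.5, h(m) = -6.125 (−); new bracket [-1.5, -1]
m = -1.25, h(m) = -0.734375 (−); new bracket [-1.25, -1]
m = -1.125, h(m) = 1.3223 (+); new bracket [-1.25, -1.125]
m = -1.1875, h(m) = 0.3435 (+); new bracket [-1.25, -1.1875]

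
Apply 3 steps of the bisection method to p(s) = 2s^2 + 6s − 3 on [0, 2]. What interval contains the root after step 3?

m = 1, p(m) = 5 (+); new bracket [0, 1]
m = 0.5, p(m) = 0.5 (+); new bracket [0, 0.5]
m = 0.25, p(m) = -1.375 (−); new bracket [0.25, 0.5]

[0.25, 0.5]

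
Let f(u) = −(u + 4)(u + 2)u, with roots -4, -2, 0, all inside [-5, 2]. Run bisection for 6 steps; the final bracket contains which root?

u = -1.5 gives f = 1.875, positive; keep [-1.5, 2]
u = 0.25 gives f = -2.390625, negative; keep [-1.5, 0.25]
u = -0.625 gives f = 2.900391, positive; keep [-0.625, 0.25]
u = -0.1875 gives f = 1.2957, positive; keep [-0.1875, 0.25]
u = 0.03125 gives f = -0.2559, negative; keep [-0.1875, 0.03125]
u = -0.078125 gives f = 0.5889, positive; keep [-0.078125, 0.03125]

0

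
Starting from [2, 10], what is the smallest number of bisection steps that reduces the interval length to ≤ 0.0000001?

27

Width after n steps is 8/2^n. Need 2^n ≥ 8/0.0000001 = 80000000.
2^26 = 67108864 < 80000000 ≤ 2^27 = 134217728, so n = 27.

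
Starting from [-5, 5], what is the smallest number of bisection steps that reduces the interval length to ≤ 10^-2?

Width after n steps is 10/2^n. Need 2^n ≥ 10/10^-2 = 1000.
2^9 = 512 < 1000 ≤ 2^10 = 1024, so n = 10.

10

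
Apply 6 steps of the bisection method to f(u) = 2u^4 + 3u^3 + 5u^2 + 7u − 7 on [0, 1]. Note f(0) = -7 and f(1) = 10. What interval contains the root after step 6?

[0.59375, 0.609375]

f(0.5) = -1.75 < 0, so the root lies in [0.5, 1]
f(0.75) = 2.960938 > 0, so the root lies in [0.5, 0.75]
f(0.625) = 0.365723 > 0, so the root lies in [0.5, 0.625]
f(0.5625) = -0.7463 < 0, so the root lies in [0.5625, 0.625]
f(0.59375) = -0.2045 < 0, so the root lies in [0.59375, 0.625]
f(0.609375) = 0.077 > 0, so the root lies in [0.59375, 0.609375]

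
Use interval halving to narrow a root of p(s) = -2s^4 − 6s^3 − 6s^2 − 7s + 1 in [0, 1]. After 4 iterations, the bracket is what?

m = 0.5, p(m) = -4.875 (−); new bracket [0, 0.5]
m = 0.25, p(m) = -1.226562 (−); new bracket [0, 0.25]
m = 0.125, p(m) = 0.019043 (+); new bracket [0.125, 0.25]
m = 0.1875, p(m) = -0.5655 (−); new bracket [0.125, 0.1875]

[0.125, 0.1875]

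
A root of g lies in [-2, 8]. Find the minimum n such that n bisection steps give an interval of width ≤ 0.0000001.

27

Width after n steps is 10/2^n. Need 2^n ≥ 10/0.0000001 = 100000000.
2^26 = 67108864 < 100000000 ≤ 2^27 = 134217728, so n = 27.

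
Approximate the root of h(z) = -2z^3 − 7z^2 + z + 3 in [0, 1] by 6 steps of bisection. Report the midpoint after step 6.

m = 0.5, h(m) = 1.5 (+); new bracket [0.5, 1]
m = 0.75, h(m) = -1.03125 (−); new bracket [0.5, 0.75]
m = 0.625, h(m) = 0.402344 (+); new bracket [0.625, 0.75]
m = 0.6875, h(m) = -0.271 (−); new bracket [0.625, 0.6875]
m = 0.65625, h(m) = 0.0764 (+); new bracket [0.65625, 0.6875]
m = 0.671875, h(m) = -0.0946 (−); new bracket [0.65625, 0.671875]

0.671875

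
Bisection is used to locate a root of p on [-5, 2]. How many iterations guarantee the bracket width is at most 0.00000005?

Width after n steps is 7/2^n. Need 2^n ≥ 7/0.00000005 = 140000000.
2^27 = 134217728 < 140000000 ≤ 2^28 = 268435456, so n = 28.

28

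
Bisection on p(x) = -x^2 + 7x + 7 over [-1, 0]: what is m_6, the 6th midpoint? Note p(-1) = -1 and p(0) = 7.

-0.890625

x = -0.5 gives p = 3.25, positive; keep [-1, -0.5]
x = -0.75 gives p = 1.1875, positive; keep [-1, -0.75]
x = -0.875 gives p = 0.109375, positive; keep [-1, -0.875]
x = -0.9375 gives p = -0.4414, negative; keep [-0.9375, -0.875]
x = -0.90625 gives p = -0.165, negative; keep [-0.90625, -0.875]
x = -0.890625 gives p = -0.0276, negative; keep [-0.890625, -0.875]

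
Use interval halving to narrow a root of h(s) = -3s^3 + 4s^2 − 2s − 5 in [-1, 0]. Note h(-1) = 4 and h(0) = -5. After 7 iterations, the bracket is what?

s = -0.5 gives h = -2.625, negative; keep [-1, -0.5]
s = -0.75 gives h = 0.015625, positive; keep [-0.75, -0.5]
s = -0.625 gives h = -1.455078, negative; keep [-0.75, -0.625]
s = -0.6875 gives h = -0.7595, negative; keep [-0.75, -0.6875]
s = -0.71875 gives h = -0.3822, negative; keep [-0.75, -0.71875]
s = -0.734375 gives h = -0.1859, negative; keep [-0.75, -0.734375]
s = -0.7421875 gives h = -0.0858, negative; keep [-0.75, -0.7421875]

[-0.75, -0.7421875]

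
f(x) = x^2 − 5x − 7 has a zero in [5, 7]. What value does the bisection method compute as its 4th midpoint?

midpoint 6: f = -1 < 0 → [6, 7]
midpoint 6.5: f = 2.75 > 0 → [6, 6.5]
midpoint 6.25: f = 0.8125 > 0 → [6, 6.25]
midpoint 6.125: f = -0.1094 < 0 → [6.125, 6.25]

6.125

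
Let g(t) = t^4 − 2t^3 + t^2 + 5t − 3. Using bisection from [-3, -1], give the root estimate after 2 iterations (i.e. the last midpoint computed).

midpoint -2: g = 23 > 0 → [-2, -1]
midpoint -1.5: g = 3.5625 > 0 → [-1.5, -1]

-1.5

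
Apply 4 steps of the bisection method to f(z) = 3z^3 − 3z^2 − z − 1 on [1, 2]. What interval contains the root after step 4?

[1.375, 1.4375]

m = 1.5, f(m) = 0.875 (+); new bracket [1, 1.5]
m = 1.25, f(m) = -1.078125 (−); new bracket [1.25, 1.5]
m = 1.375, f(m) = -0.248047 (−); new bracket [1.375, 1.5]
m = 1.4375, f(m) = 0.2747 (+); new bracket [1.375, 1.4375]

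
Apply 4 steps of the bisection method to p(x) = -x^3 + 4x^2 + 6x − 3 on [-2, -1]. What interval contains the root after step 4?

x = -1.5 gives p = 0.375, positive; keep [-1.5, -1]
x = -1.25 gives p = -2.296875, negative; keep [-1.5, -1.25]
x = -1.375 gives p = -1.087891, negative; keep [-1.5, -1.375]
x = -1.4375 gives p = -0.3889, negative; keep [-1.5, -1.4375]

[-1.5, -1.4375]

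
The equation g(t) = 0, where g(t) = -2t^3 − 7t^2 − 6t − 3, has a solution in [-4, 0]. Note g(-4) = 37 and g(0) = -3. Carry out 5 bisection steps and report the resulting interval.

[-2.625, -2.5]

midpoint -2: g = -3 < 0 → [-4, -2]
midpoint -3: g = 6 > 0 → [-3, -2]
midpoint -2.5: g = -0.5 < 0 → [-3, -2.5]
midpoint -2.75: g = 2.1562 > 0 → [-2.75, -2.5]
midpoint -2.625: g = 0.6914 > 0 → [-2.625, -2.5]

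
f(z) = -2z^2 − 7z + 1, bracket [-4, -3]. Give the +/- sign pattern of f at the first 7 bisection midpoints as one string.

m = -3.5, f(m) = 1 (+); new bracket [-4, -3.5]
m = -3.75, f(m) = -0.875 (−); new bracket [-3.75, -3.5]
m = -3.625, f(m) = 0.09375 (+); new bracket [-3.75, -3.625]
m = -3.6875, f(m) = -0.3828 (−); new bracket [-3.6875, -3.625]
m = -3.65625, f(m) = -0.1426 (−); new bracket [-3.65625, -3.625]
m = -3.640625, f(m) = -0.0239 (−); new bracket [-3.640625, -3.625]
m = -3.6328125, f(m) = 0.035 (+); new bracket [-3.640625, -3.6328125]

+-+---+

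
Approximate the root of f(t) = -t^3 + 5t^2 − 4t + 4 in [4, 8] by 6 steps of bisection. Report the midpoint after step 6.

4.3125

t = 6 gives f = -56, negative; keep [4, 6]
t = 5 gives f = -16, negative; keep [4, 5]
t = 4.5 gives f = -3.875, negative; keep [4, 4.5]
t = 4.25 gives f = 0.5469, positive; keep [4.25, 4.5]
t = 4.375 gives f = -1.5371, negative; keep [4.25, 4.375]
t = 4.3125 gives f = -0.4641, negative; keep [4.25, 4.3125]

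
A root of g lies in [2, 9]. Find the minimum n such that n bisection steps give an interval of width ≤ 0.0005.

Width after n steps is 7/2^n. Need 2^n ≥ 7/0.0005 = 14000.
2^13 = 8192 < 14000 ≤ 2^14 = 16384, so n = 14.

14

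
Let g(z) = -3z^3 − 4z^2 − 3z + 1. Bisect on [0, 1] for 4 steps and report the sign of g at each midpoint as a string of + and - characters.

--++

midpoint 0.5: g = -1.875 < 0 → [0, 0.5]
midpoint 0.25: g = -0.046875 < 0 → [0, 0.25]
midpoint 0.125: g = 0.556641 > 0 → [0.125, 0.25]
midpoint 0.1875: g = 0.2771 > 0 → [0.1875, 0.25]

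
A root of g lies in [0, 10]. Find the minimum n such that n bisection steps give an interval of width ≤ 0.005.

Width after n steps is 10/2^n. Need 2^n ≥ 10/0.005 = 2000.
2^10 = 1024 < 2000 ≤ 2^11 = 2048, so n = 11.

11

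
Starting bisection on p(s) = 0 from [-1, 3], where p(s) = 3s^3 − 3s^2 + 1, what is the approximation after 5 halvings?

midpoint 1: p = 1 > 0 → [-1, 1]
midpoint 0: p = 1 > 0 → [-1, 0]
midpoint -0.5: p = -0.125 < 0 → [-0.5, 0]
midpoint -0.25: p = 0.7656 > 0 → [-0.5, -0.25]
midpoint -0.375: p = 0.4199 > 0 → [-0.5, -0.375]

-0.375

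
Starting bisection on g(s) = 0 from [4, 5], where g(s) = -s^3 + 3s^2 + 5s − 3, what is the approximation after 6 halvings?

s = 4.5 gives g = -10.875, negative; keep [4, 4.5]
s = 4.25 gives g = -4.328125, negative; keep [4, 4.25]
s = 4.125 gives g = -1.517578, negative; keep [4, 4.125]
s = 4.0625 gives g = -0.2229, negative; keep [4, 4.0625]
s = 4.03125 gives g = 0.3974, positive; keep [4.03125, 4.0625]
s = 4.046875 gives g = 0.0895, positive; keep [4.046875, 4.0625]

4.046875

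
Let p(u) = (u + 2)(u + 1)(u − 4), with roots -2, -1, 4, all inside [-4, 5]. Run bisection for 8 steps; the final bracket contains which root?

4

u = 0.5 gives p = -13.125, negative; keep [0.5, 5]
u = 2.75 gives p = -22.265625, negative; keep [2.75, 5]
u = 3.875 gives p = -3.580078, negative; keep [3.875, 5]
u = 4.4375 gives p = 15.3142, positive; keep [3.875, 4.4375]
u = 4.15625 gives p = 4.9599, positive; keep [3.875, 4.15625]
u = 4.015625 gives p = 0.4714, positive; keep [3.875, 4.015625]
u = 3.9453125 gives p = -1.6079, negative; keep [3.9453125, 4.015625]
u = 3.98046875 gives p = -0.5817, negative; keep [3.98046875, 4.015625]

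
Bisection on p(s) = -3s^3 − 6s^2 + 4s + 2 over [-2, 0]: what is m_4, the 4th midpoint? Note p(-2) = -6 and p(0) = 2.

-0.375

m = -1, p(m) = -5 (−); new bracket [-1, 0]
m = -0.5, p(m) = -1.125 (−); new bracket [-0.5, 0]
m = -0.25, p(m) = 0.671875 (+); new bracket [-0.5, -0.25]
m = -0.375, p(m) = -0.1855 (−); new bracket [-0.375, -0.25]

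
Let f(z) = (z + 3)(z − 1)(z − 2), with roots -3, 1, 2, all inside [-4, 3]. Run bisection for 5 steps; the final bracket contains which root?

-3

z = -0.5 gives f = 9.375, positive; keep [-4, -0.5]
z = -2.25 gives f = 10.359375, positive; keep [-4, -2.25]
z = -3.125 gives f = -2.642578, negative; keep [-3.125, -2.25]
z = -2.6875 gives f = 5.4016, positive; keep [-3.125, -2.6875]
z = -2.90625 gives f = 1.7967, positive; keep [-3.125, -2.90625]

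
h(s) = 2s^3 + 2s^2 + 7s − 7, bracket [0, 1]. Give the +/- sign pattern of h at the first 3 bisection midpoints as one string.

-+-

s = 0.5 gives h = -2.75, negative; keep [0.5, 1]
s = 0.75 gives h = 0.21875, positive; keep [0.5, 0.75]
s = 0.625 gives h = -1.355469, negative; keep [0.625, 0.75]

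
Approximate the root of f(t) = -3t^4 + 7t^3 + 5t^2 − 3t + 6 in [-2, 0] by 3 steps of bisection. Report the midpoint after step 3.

-1.25

midpoint -1: f = 4 > 0 → [-2, -1]
midpoint -1.5: f = -17.0625 < 0 → [-1.5, -1]
midpoint -1.25: f = -3.433594 < 0 → [-1.25, -1]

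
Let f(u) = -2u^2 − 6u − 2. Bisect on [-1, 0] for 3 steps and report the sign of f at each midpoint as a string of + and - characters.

f(-0.5) = 0.5 > 0, so the root lies in [-0.5, 0]
f(-0.25) = -0.625 < 0, so the root lies in [-0.5, -0.25]
f(-0.375) = -0.03125 < 0, so the root lies in [-0.5, -0.375]

+--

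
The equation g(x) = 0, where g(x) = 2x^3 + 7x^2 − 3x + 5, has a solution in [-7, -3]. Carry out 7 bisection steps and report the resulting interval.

m = -5, g(m) = -55 (−); new bracket [-5, -3]
m = -4, g(m) = 1 (+); new bracket [-5, -4]
m = -4.5, g(m) = -22 (−); new bracket [-4.5, -4]
m = -4.25, g(m) = -9.3438 (−); new bracket [-4.25, -4]
m = -4.125, g(m) = -3.8945 (−); new bracket [-4.125, -4]
m = -4.0625, g(m) = -1.3794 (−); new bracket [-4.0625, -4]
m = -4.03125, g(m) = -0.1729 (−); new bracket [-4.03125, -4]

[-4.03125, -4]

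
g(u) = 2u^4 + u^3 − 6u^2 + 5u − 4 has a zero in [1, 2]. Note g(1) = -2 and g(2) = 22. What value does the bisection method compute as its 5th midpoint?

1.28125

midpoint 1.5: g = 3.5 > 0 → [1, 1.5]
midpoint 1.25: g = -0.289062 < 0 → [1.25, 1.5]
midpoint 1.375: g = 1.279785 > 0 → [1.25, 1.375]
midpoint 1.3125: g = 0.4226 > 0 → [1.25, 1.3125]
midpoint 1.28125: g = 0.0497 > 0 → [1.25, 1.28125]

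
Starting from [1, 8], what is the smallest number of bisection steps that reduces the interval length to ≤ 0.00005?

Width after n steps is 7/2^n. Need 2^n ≥ 7/0.00005 = 140000.
2^17 = 131072 < 140000 ≤ 2^18 = 262144, so n = 18.

18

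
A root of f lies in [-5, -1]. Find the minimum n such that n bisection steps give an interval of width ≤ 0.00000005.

27

Width after n steps is 4/2^n. Need 2^n ≥ 4/0.00000005 = 80000000.
2^26 = 67108864 < 80000000 ≤ 2^27 = 134217728, so n = 27.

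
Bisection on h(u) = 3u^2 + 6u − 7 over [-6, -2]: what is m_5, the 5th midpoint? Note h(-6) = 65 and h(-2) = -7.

midpoint -4: h = 17 > 0 → [-4, -2]
midpoint -3: h = 2 > 0 → [-3, -2]
midpoint -2.5: h = -3.25 < 0 → [-3, -2.5]
midpoint -2.75: h = -0.8125 < 0 → [-3, -2.75]
midpoint -2.875: h = 0.5469 > 0 → [-2.875, -2.75]

-2.875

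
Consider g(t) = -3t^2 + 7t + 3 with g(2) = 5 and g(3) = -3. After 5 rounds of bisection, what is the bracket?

t = 2.5 gives g = 1.75, positive; keep [2.5, 3]
t = 2.75 gives g = -0.4375, negative; keep [2.5, 2.75]
t = 2.625 gives g = 0.703125, positive; keep [2.625, 2.75]
t = 2.6875 gives g = 0.1445, positive; keep [2.6875, 2.75]
t = 2.71875 gives g = -0.1436, negative; keep [2.6875, 2.71875]

[2.6875, 2.71875]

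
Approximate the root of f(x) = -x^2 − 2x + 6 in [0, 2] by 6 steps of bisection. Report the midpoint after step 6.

1.65625

x = 1 gives f = 3, positive; keep [1, 2]
x = 1.5 gives f = 0.75, positive; keep [1.5, 2]
x = 1.75 gives f = -0.5625, negative; keep [1.5, 1.75]
x = 1.625 gives f = 0.1094, positive; keep [1.625, 1.75]
x = 1.6875 gives f = -0.2227, negative; keep [1.625, 1.6875]
x = 1.65625 gives f = -0.0557, negative; keep [1.625, 1.65625]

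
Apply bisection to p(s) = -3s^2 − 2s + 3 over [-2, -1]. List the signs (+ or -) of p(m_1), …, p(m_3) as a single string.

s = -1.5 gives p = -0.75, negative; keep [-1.5, -1]
s = -1.25 gives p = 0.8125, positive; keep [-1.5, -1.25]
s = -1.375 gives p = 0.078125, positive; keep [-1.5, -1.375]

-++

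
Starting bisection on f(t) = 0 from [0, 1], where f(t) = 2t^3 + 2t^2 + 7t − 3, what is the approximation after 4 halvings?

0.3125

t = 0.5 gives f = 1.25, positive; keep [0, 0.5]
t = 0.25 gives f = -1.09375, negative; keep [0.25, 0.5]
t = 0.375 gives f = 0.011719, positive; keep [0.25, 0.375]
t = 0.3125 gives f = -0.5562, negative; keep [0.3125, 0.375]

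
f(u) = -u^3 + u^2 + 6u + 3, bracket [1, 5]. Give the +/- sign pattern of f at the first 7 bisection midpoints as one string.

f(3) = 3 > 0, so the root lies in [3, 5]
f(4) = -21 < 0, so the root lies in [3, 4]
f(3.5) = -6.625 < 0, so the root lies in [3, 3.5]
f(3.25) = -1.2656 < 0, so the root lies in [3, 3.25]
f(3.125) = 0.998 > 0, so the root lies in [3.125, 3.25]
f(3.1875) = -0.1003 < 0, so the root lies in [3.125, 3.1875]
f(3.15625) = 0.4571 > 0, so the root lies in [3.15625, 3.1875]

+---+-+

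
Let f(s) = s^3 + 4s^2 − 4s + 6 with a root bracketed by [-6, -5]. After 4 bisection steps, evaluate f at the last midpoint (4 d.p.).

f(-5.5) = -17.375 < 0, so the root lies in [-5.5, -5]
f(-5.25) = -7.453125 < 0, so the root lies in [-5.25, -5]
f(-5.125) = -3.048828 < 0, so the root lies in [-5.125, -5]
f(-5.0625) = -0.9807 < 0, so the root lies in [-5.0625, -5]

-0.9807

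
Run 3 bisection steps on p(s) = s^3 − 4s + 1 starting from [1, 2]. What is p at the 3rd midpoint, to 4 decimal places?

midpoint 1.5: p = -1.625 < 0 → [1.5, 2]
midpoint 1.75: p = -0.640625 < 0 → [1.75, 2]
midpoint 1.875: p = 0.091797 > 0 → [1.75, 1.875]

0.0918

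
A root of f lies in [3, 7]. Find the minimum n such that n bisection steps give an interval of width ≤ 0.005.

Width after n steps is 4/2^n. Need 2^n ≥ 4/0.005 = 800.
2^9 = 512 < 800 ≤ 2^10 = 1024, so n = 10.

10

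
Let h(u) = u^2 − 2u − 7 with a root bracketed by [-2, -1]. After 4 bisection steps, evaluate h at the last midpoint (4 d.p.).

-0.0898

u = -1.5 gives h = -1.75, negative; keep [-2, -1.5]
u = -1.75 gives h = -0.4375, negative; keep [-2, -1.75]
u = -1.875 gives h = 0.265625, positive; keep [-1.875, -1.75]
u = -1.8125 gives h = -0.0898, negative; keep [-1.875, -1.8125]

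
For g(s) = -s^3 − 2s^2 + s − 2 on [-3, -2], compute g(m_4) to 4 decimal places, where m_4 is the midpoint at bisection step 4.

0.2781

s = -2.5 gives g = -1.375, negative; keep [-3, -2.5]
s = -2.75 gives g = 0.921875, positive; keep [-2.75, -2.5]
s = -2.625 gives g = -0.318359, negative; keep [-2.75, -2.625]
s = -2.6875 gives g = 0.2781, positive; keep [-2.6875, -2.625]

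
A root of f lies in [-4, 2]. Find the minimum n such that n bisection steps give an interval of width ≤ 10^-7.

26

Width after n steps is 6/2^n. Need 2^n ≥ 6/10^-7 = 60000000.
2^25 = 33554432 < 60000000 ≤ 2^26 = 67108864, so n = 26.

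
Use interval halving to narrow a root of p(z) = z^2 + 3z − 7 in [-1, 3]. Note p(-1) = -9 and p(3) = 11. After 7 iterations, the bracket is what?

midpoint 1: p = -3 < 0 → [1, 3]
midpoint 2: p = 3 > 0 → [1, 2]
midpoint 1.5: p = -0.25 < 0 → [1.5, 2]
midpoint 1.75: p = 1.3125 > 0 → [1.5, 1.75]
midpoint 1.625: p = 0.5156 > 0 → [1.5, 1.625]
midpoint 1.5625: p = 0.1289 > 0 → [1.5, 1.5625]
midpoint 1.53125: p = -0.0615 < 0 → [1.53125, 1.5625]

[1.53125, 1.5625]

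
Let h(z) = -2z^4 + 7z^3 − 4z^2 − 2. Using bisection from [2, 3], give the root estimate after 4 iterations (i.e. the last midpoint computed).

2.6875

h(2.5) = 4.25 > 0, so the root lies in [2.5, 3]
h(2.75) = -1.054688 < 0, so the root lies in [2.5, 2.75]
h(2.625) = 2.091309 > 0, so the root lies in [2.625, 2.75]
h(2.6875) = 0.6521 > 0, so the root lies in [2.6875, 2.75]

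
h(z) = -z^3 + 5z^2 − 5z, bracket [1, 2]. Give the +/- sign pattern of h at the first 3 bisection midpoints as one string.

+--

midpoint 1.5: h = 0.375 > 0 → [1, 1.5]
midpoint 1.25: h = -0.390625 < 0 → [1.25, 1.5]
midpoint 1.375: h = -0.021484 < 0 → [1.375, 1.5]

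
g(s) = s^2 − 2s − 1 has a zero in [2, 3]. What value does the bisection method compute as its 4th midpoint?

g(2.5) = 0.25 > 0, so the root lies in [2, 2.5]
g(2.25) = -0.4375 < 0, so the root lies in [2.25, 2.5]
g(2.375) = -0.109375 < 0, so the root lies in [2.375, 2.5]
g(2.4375) = 0.0664 > 0, so the root lies in [2.375, 2.4375]

2.4375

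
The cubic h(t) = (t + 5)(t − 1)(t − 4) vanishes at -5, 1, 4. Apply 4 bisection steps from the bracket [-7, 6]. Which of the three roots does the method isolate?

h(-0.5) = 30.375 > 0, so the root lies in [-7, -0.5]
h(-3.75) = 46.015625 > 0, so the root lies in [-7, -3.75]
h(-5.375) = -22.412109 < 0, so the root lies in [-5.375, -3.75]
h(-4.5625) = 20.8376 > 0, so the root lies in [-5.375, -4.5625]

-5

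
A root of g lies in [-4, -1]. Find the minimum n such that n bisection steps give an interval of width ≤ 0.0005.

13

Width after n steps is 3/2^n. Need 2^n ≥ 3/0.0005 = 6000.
2^12 = 4096 < 6000 ≤ 2^13 = 8192, so n = 13.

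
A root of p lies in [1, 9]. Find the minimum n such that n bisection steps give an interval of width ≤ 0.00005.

18

Width after n steps is 8/2^n. Need 2^n ≥ 8/0.00005 = 160000.
2^17 = 131072 < 160000 ≤ 2^18 = 262144, so n = 18.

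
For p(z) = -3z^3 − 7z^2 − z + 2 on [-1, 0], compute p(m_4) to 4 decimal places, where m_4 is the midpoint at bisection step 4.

-0.1995

midpoint -0.5: p = 1.125 > 0 → [-1, -0.5]
midpoint -0.75: p = 0.078125 > 0 → [-1, -0.75]
midpoint -0.875: p = -0.474609 < 0 → [-0.875, -0.75]
midpoint -0.8125: p = -0.1995 < 0 → [-0.8125, -0.75]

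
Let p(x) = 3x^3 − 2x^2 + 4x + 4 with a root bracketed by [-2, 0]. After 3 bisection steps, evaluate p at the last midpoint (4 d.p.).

midpoint -1: p = -5 < 0 → [-1, 0]
midpoint -0.5: p = 1.125 > 0 → [-1, -0.5]
midpoint -0.75: p = -1.390625 < 0 → [-0.75, -0.5]

-1.3906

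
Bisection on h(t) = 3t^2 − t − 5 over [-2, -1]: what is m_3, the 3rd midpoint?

m = -1.5, h(m) = 3.25 (+); new bracket [-1.5, -1]
m = -1.25, h(m) = 0.9375 (+); new bracket [-1.25, -1]
m = -1.125, h(m) = -0.078125 (−); new bracket [-1.25, -1.125]

-1.125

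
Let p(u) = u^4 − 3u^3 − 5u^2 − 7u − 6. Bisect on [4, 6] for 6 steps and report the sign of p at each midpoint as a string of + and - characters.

m = 5, p(m) = 84 (+); new bracket [4, 5]
m = 4.5, p(m) = -2.0625 (−); new bracket [4.5, 5]
m = 4.75, p(m) = 35.488281 (+); new bracket [4.5, 4.75]
m = 4.625, p(m) = 15.4358 (+); new bracket [4.5, 4.625]
m = 4.5625, p(m) = 6.3787 (+); new bracket [4.5, 4.5625]
m = 4.53125, p(m) = 2.0825 (+); new bracket [4.5, 4.53125]

+-++++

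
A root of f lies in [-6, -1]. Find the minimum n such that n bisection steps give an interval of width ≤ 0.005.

10

Width after n steps is 5/2^n. Need 2^n ≥ 5/0.005 = 1000.
2^9 = 512 < 1000 ≤ 2^10 = 1024, so n = 10.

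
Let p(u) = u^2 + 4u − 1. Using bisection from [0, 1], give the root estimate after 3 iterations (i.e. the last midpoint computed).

p(0.5) = 1.25 > 0, so the root lies in [0, 0.5]
p(0.25) = 0.0625 > 0, so the root lies in [0, 0.25]
p(0.125) = -0.484375 < 0, so the root lies in [0.125, 0.25]

0.125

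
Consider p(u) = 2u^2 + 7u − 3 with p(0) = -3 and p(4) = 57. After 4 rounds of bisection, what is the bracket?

[0.25, 0.5]

p(2) = 19 > 0, so the root lies in [0, 2]
p(1) = 6 > 0, so the root lies in [0, 1]
p(0.5) = 1 > 0, so the root lies in [0, 0.5]
p(0.25) = -1.125 < 0, so the root lies in [0.25, 0.5]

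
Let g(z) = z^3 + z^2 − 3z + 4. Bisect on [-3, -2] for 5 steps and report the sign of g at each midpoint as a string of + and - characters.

midpoint -2.5: g = 2.125 > 0 → [-3, -2.5]
midpoint -2.75: g = -0.984375 < 0 → [-2.75, -2.5]
midpoint -2.625: g = 0.677734 > 0 → [-2.75, -2.625]
midpoint -2.6875: g = -0.1257 < 0 → [-2.6875, -2.625]
midpoint -2.65625: g = 0.2828 > 0 → [-2.6875, -2.65625]

+-+-+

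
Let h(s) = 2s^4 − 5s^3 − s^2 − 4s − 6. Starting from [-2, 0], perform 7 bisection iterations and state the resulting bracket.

h(-1) = 4 > 0, so the root lies in [-1, 0]
h(-0.5) = -3.5 < 0, so the root lies in [-1, -0.5]
h(-0.75) = -0.820312 < 0, so the root lies in [-1, -0.75]
h(-0.875) = 1.2563 > 0, so the root lies in [-0.875, -0.75]
h(-0.8125) = 0.1433 > 0, so the root lies in [-0.8125, -0.75]
h(-0.78125) = -0.3561 < 0, so the root lies in [-0.8125, -0.78125]
h(-0.796875) = -0.1109 < 0, so the root lies in [-0.8125, -0.796875]

[-0.8125, -0.796875]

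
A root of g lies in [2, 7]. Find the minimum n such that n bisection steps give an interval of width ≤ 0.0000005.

Width after n steps is 5/2^n. Need 2^n ≥ 5/0.0000005 = 10000000.
2^23 = 8388608 < 10000000 ≤ 2^24 = 16777216, so n = 24.

24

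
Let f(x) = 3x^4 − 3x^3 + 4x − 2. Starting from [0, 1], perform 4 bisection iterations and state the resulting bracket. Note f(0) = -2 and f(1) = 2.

[0.5, 0.5625]

m = 0.5, f(m) = -0.1875 (−); new bracket [0.5, 1]
m = 0.75, f(m) = 0.683594 (+); new bracket [0.5, 0.75]
m = 0.625, f(m) = 0.225342 (+); new bracket [0.5, 0.625]
m = 0.5625, f(m) = 0.0164 (+); new bracket [0.5, 0.5625]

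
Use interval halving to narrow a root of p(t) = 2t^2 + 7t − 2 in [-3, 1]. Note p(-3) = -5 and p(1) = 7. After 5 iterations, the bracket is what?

[0.25, 0.375]

midpoint -1: p = -7 < 0 → [-1, 1]
midpoint 0: p = -2 < 0 → [0, 1]
midpoint 0.5: p = 2 > 0 → [0, 0.5]
midpoint 0.25: p = -0.125 < 0 → [0.25, 0.5]
midpoint 0.375: p = 0.9062 > 0 → [0.25, 0.375]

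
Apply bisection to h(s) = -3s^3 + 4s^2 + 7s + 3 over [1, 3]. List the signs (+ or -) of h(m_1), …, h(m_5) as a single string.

s = 2 gives h = 9, positive; keep [2, 3]
s = 2.5 gives h = -1.375, negative; keep [2, 2.5]
s = 2.25 gives h = 4.828125, positive; keep [2.25, 2.5]
s = 2.375 gives h = 1.998, positive; keep [2.375, 2.5]
s = 2.4375 gives h = 0.3816, positive; keep [2.4375, 2.5]

+-+++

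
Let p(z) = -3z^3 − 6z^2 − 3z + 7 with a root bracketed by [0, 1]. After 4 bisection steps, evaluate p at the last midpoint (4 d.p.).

z = 0.5 gives p = 3.625, positive; keep [0.5, 1]
z = 0.75 gives p = 0.109375, positive; keep [0.75, 1]
z = 0.875 gives p = -2.228516, negative; keep [0.75, 0.875]
z = 0.8125 gives p = -1.0076, negative; keep [0.75, 0.8125]

-1.0076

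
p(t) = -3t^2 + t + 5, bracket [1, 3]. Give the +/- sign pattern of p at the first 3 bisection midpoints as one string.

--+

m = 2, p(m) = -5 (−); new bracket [1, 2]
m = 1.5, p(m) = -0.25 (−); new bracket [1, 1.5]
m = 1.25, p(m) = 1.5625 (+); new bracket [1.25, 1.5]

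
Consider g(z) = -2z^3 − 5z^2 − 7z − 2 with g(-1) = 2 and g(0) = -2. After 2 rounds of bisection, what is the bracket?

[-0.5, -0.25]

m = -0.5, g(m) = 0.5 (+); new bracket [-0.5, 0]
m = -0.25, g(m) = -0.53125 (−); new bracket [-0.5, -0.25]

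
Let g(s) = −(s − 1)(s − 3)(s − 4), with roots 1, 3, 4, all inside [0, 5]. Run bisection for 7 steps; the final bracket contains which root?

m = 2.5, g(m) = -1.125 (−); new bracket [0, 2.5]
m = 1.25, g(m) = -1.203125 (−); new bracket [0, 1.25]
m = 0.625, g(m) = 3.005859 (+); new bracket [0.625, 1.25]
m = 0.9375, g(m) = 0.3948 (+); new bracket [0.9375, 1.25]
m = 1.09375, g(m) = -0.5194 (−); new bracket [0.9375, 1.09375]
m = 1.015625, g(m) = -0.0925 (−); new bracket [0.9375, 1.015625]
m = 0.9765625, g(m) = 0.1434 (+); new bracket [0.9765625, 1.015625]

1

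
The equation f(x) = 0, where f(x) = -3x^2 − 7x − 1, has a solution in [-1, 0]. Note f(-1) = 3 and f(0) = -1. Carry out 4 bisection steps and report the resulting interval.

f(-0.5) = 1.75 > 0, so the root lies in [-0.5, 0]
f(-0.25) = 0.5625 > 0, so the root lies in [-0.25, 0]
f(-0.125) = -0.171875 < 0, so the root lies in [-0.25, -0.125]
f(-0.1875) = 0.207 > 0, so the root lies in [-0.1875, -0.125]

[-0.1875, -0.125]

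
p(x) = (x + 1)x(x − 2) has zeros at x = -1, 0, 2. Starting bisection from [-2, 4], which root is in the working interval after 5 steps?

2

midpoint 1: p = -2 < 0 → [1, 4]
midpoint 2.5: p = 4.375 > 0 → [1, 2.5]
midpoint 1.75: p = -1.203125 < 0 → [1.75, 2.5]
midpoint 2.125: p = 0.8301 > 0 → [1.75, 2.125]
midpoint 1.9375: p = -0.3557 < 0 → [1.9375, 2.125]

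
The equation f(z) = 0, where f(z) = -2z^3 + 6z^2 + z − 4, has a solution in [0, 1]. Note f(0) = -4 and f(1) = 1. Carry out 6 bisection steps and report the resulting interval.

z = 0.5 gives f = -2.25, negative; keep [0.5, 1]
z = 0.75 gives f = -0.71875, negative; keep [0.75, 1]
z = 0.875 gives f = 0.128906, positive; keep [0.75, 0.875]
z = 0.8125 gives f = -0.2993, negative; keep [0.8125, 0.875]
z = 0.84375 gives f = -0.0861, negative; keep [0.84375, 0.875]
z = 0.859375 gives f = 0.0212, positive; keep [0.84375, 0.859375]

[0.84375, 0.859375]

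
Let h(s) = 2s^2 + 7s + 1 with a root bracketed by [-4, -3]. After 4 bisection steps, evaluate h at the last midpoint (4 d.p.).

s = -3.5 gives h = 1, positive; keep [-3.5, -3]
s = -3.25 gives h = -0.625, negative; keep [-3.5, -3.25]
s = -3.375 gives h = 0.15625, positive; keep [-3.375, -3.25]
s = -3.3125 gives h = -0.2422, negative; keep [-3.375, -3.3125]

-0.2422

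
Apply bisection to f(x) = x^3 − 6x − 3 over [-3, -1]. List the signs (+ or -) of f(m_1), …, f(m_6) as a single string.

+--+--

midpoint -2: f = 1 > 0 → [-3, -2]
midpoint -2.5: f = -3.625 < 0 → [-2.5, -2]
midpoint -2.25: f = -0.890625 < 0 → [-2.25, -2]
midpoint -2.125: f = 0.1543 > 0 → [-2.25, -2.125]
midpoint -2.1875: f = -0.3425 < 0 → [-2.1875, -2.125]
midpoint -2.15625: f = -0.0878 < 0 → [-2.15625, -2.125]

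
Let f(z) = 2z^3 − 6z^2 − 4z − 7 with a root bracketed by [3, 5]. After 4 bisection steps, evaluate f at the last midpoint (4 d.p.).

3.7773

f(4) = 9 > 0, so the root lies in [3, 4]
f(3.5) = -8.75 < 0, so the root lies in [3.5, 4]
f(3.75) = -0.90625 < 0, so the root lies in [3.75, 4]
f(3.875) = 3.7773 > 0, so the root lies in [3.75, 3.875]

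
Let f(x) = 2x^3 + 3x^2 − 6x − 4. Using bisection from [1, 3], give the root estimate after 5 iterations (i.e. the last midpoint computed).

f(2) = 12 > 0, so the root lies in [1, 2]
f(1.5) = 0.5 > 0, so the root lies in [1, 1.5]
f(1.25) = -2.90625 < 0, so the root lies in [1.25, 1.5]
f(1.375) = -1.3789 < 0, so the root lies in [1.375, 1.5]
f(1.4375) = -0.4849 < 0, so the root lies in [1.4375, 1.5]

1.4375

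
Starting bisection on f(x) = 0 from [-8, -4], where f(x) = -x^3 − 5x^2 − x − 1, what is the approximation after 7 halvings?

-4.84375

m = -6, f(m) = 41 (+); new bracket [-6, -4]
m = -5, f(m) = 4 (+); new bracket [-5, -4]
m = -4.5, f(m) = -6.625 (−); new bracket [-5, -4.5]
m = -4.75, f(m) = -1.8906 (−); new bracket [-5, -4.75]
m = -4.875, f(m) = 0.9043 (+); new bracket [-4.875, -4.75]
m = -4.8125, f(m) = -0.53 (−); new bracket [-4.875, -4.8125]
m = -4.84375, f(m) = 0.1778 (+); new bracket [-4.84375, -4.8125]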